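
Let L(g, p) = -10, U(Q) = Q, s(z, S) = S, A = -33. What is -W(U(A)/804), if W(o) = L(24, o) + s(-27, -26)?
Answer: 36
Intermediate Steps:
W(o) = -36 (W(o) = -10 - 26 = -36)
-W(U(A)/804) = -1*(-36) = 36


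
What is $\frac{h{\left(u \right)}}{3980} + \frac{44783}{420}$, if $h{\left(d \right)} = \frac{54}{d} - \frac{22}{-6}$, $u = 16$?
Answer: $\frac{71295719}{668640} \approx 106.63$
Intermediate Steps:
$h{\left(d \right)} = \frac{11}{3} + \frac{54}{d}$ ($h{\left(d \right)} = \frac{54}{d} - - \frac{11}{3} = \frac{54}{d} + \frac{11}{3} = \frac{11}{3} + \frac{54}{d}$)
$\frac{h{\left(u \right)}}{3980} + \frac{44783}{420} = \frac{\frac{11}{3} + \frac{54}{16}}{3980} + \frac{44783}{420} = \left(\frac{11}{3} + 54 \cdot \frac{1}{16}\right) \frac{1}{3980} + 44783 \cdot \frac{1}{420} = \left(\frac{11}{3} + \frac{27}{8}\right) \frac{1}{3980} + \frac{44783}{420} = \frac{169}{24} \cdot \frac{1}{3980} + \frac{44783}{420} = \frac{169}{95520} + \frac{44783}{420} = \frac{71295719}{668640}$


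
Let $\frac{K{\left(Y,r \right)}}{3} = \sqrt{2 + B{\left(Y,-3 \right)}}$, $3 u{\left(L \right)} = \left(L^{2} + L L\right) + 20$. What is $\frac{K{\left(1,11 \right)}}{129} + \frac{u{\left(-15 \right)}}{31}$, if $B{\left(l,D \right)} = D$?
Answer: $\frac{470}{93} + \frac{i}{43} \approx 5.0538 + 0.023256 i$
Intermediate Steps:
$u{\left(L \right)} = \frac{20}{3} + \frac{2 L^{2}}{3}$ ($u{\left(L \right)} = \frac{\left(L^{2} + L L\right) + 20}{3} = \frac{\left(L^{2} + L^{2}\right) + 20}{3} = \frac{2 L^{2} + 20}{3} = \frac{20 + 2 L^{2}}{3} = \frac{20}{3} + \frac{2 L^{2}}{3}$)
$K{\left(Y,r \right)} = 3 i$ ($K{\left(Y,r \right)} = 3 \sqrt{2 - 3} = 3 \sqrt{-1} = 3 i$)
$\frac{K{\left(1,11 \right)}}{129} + \frac{u{\left(-15 \right)}}{31} = \frac{3 i}{129} + \frac{\frac{20}{3} + \frac{2 \left(-15\right)^{2}}{3}}{31} = 3 i \frac{1}{129} + \left(\frac{20}{3} + \frac{2}{3} \cdot 225\right) \frac{1}{31} = \frac{i}{43} + \left(\frac{20}{3} + 150\right) \frac{1}{31} = \frac{i}{43} + \frac{470}{3} \cdot \frac{1}{31} = \frac{i}{43} + \frac{470}{93} = \frac{470}{93} + \frac{i}{43}$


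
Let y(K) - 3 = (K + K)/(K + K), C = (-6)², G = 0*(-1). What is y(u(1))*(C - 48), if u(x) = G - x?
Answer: -48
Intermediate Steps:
G = 0
C = 36
u(x) = -x (u(x) = 0 - x = -x)
y(K) = 4 (y(K) = 3 + (K + K)/(K + K) = 3 + (2*K)/((2*K)) = 3 + (2*K)*(1/(2*K)) = 3 + 1 = 4)
y(u(1))*(C - 48) = 4*(36 - 48) = 4*(-12) = -48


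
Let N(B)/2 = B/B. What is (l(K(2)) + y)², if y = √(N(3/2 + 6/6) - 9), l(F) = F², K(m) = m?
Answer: (4 + I*√7)² ≈ 9.0 + 21.166*I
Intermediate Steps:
N(B) = 2 (N(B) = 2*(B/B) = 2*1 = 2)
y = I*√7 (y = √(2 - 9) = √(-7) = I*√7 ≈ 2.6458*I)
(l(K(2)) + y)² = (2² + I*√7)² = (4 + I*√7)²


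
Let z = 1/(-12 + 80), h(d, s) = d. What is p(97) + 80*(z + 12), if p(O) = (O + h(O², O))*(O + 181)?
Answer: 44941696/17 ≈ 2.6436e+6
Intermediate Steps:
z = 1/68 ≈ 0.014706
p(O) = (181 + O)*(O + O²) (p(O) = (O + O²)*(O + 181) = (O + O²)*(181 + O) = (181 + O)*(O + O²))
p(97) + 80*(z + 12) = 97*(181 + 97² + 182*97) + 80*(1/68 + 12) = 97*(181 + 9409 + 17654) + 80*(817/68) = 97*27244 + 16340/17 = 2642668 + 16340/17 = 44941696/17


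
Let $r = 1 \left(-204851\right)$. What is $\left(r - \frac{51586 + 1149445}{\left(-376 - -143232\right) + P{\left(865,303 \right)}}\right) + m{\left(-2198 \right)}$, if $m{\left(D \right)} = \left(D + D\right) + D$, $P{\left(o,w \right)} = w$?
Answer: $- \frac{30271455786}{143159} \approx -2.1145 \cdot 10^{5}$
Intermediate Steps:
$m{\left(D \right)} = 3 D$ ($m{\left(D \right)} = 2 D + D = 3 D$)
$r = -204851$
$\left(r - \frac{51586 + 1149445}{\left(-376 - -143232\right) + P{\left(865,303 \right)}}\right) + m{\left(-2198 \right)} = \left(-204851 - \frac{51586 + 1149445}{\left(-376 - -143232\right) + 303}\right) + 3 \left(-2198\right) = \left(-204851 - \frac{1201031}{\left(-376 + 143232\right) + 303}\right) - 6594 = \left(-204851 - \frac{1201031}{142856 + 303}\right) - 6594 = \left(-204851 - \frac{1201031}{143159}\right) - 6594 = - \frac{29327465340}{143159} - 6594 = - \frac{30271455786}{143159}$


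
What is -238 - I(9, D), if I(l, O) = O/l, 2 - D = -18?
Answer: -2162/9 ≈ -240.22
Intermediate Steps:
D = 20 (D = 2 - 1*(-18) = 2 + 18 = 20)
-238 - I(9, D) = -238 - 20/9 = -2162/9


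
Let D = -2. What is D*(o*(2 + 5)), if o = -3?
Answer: 42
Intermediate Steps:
D*(o*(2 + 5)) = -(-6)*(2 + 5) = -(-6)*7 = -2*(-21) = 42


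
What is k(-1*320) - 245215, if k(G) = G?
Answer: -245535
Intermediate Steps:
k(-1*320) - 245215 = -1*320 - 245215 = -320 - 245215 = -245535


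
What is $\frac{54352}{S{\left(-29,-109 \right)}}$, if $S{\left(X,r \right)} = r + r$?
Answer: $- \frac{27176}{109} \approx -249.32$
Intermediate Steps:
$S{\left(X,r \right)} = 2 r$
$\frac{54352}{S{\left(-29,-109 \right)}} = \frac{54352}{2 \left(-109\right)} = \frac{54352}{-218} = 54352 \left(- \frac{1}{218}\right) = - \frac{27176}{109}$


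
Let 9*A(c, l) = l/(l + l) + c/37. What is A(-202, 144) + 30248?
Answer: 20144801/666 ≈ 30247.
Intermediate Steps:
A(c, l) = 1/18 + c/333 (A(c, l) = (l/(l + l) + c/37)/9 = (l/((2*l)) + c*(1/37))/9 = (l*(1/(2*l)) + c/37)/9 = (1/2 + c/37)/9 = 1/18 + c/333)
A(-202, 144) + 30248 = (1/18 + (1/333)*(-202)) + 30248 = (1/18 - 202/333) + 30248 = -367/666 + 30248 = 20144801/666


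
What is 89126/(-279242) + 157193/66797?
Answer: 18970769142/9326263937 ≈ 2.0341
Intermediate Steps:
89126/(-279242) + 157193/66797 = 89126*(-1/279242) + 157193*(1/66797) = -44563/139621 + 157193/66797 = 18970769142/9326263937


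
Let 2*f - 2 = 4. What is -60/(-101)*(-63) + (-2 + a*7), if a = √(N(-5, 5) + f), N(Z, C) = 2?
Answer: -3982/101 + 7*√5 ≈ -23.773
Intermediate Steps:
f = 3 (f = 1 + (½)*4 = 1 + 2 = 3)
a = √5 (a = √(2 + 3) = √5 ≈ 2.2361)
-60/(-101)*(-63) + (-2 + a*7) = -60/(-101)*(-63) + (-2 + √5*7) = -60*(-1/101)*(-63) + (-2 + 7*√5) = (60/101)*(-63) + (-2 + 7*√5) = -3780/101 + (-2 + 7*√5) = -3982/101 + 7*√5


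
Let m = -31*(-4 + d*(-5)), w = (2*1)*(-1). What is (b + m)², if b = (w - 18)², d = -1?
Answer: 136161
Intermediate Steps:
w = -2 (w = 2*(-1) = -2)
b = 400 (b = (-2 - 18)² = (-20)² = 400)
m = -31 (m = -31*(-4 - 1*(-5)) = -31*(-4 + 5) = -31*1 = -31)
(b + m)² = (400 - 31)² = 369² = 136161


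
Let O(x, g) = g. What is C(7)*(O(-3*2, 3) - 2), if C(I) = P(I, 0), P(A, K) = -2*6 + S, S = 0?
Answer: -12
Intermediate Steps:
P(A, K) = -12 (P(A, K) = -2*6 + 0 = -12 + 0 = -12)
C(I) = -12
C(7)*(O(-3*2, 3) - 2) = -12*(3 - 2) = -12*1 = -12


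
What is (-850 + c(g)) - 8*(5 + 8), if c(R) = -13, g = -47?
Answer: -967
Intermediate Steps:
(-850 + c(g)) - 8*(5 + 8) = (-850 - 13) - 8*(5 + 8) = -863 - 8*13 = -863 - 104 = -967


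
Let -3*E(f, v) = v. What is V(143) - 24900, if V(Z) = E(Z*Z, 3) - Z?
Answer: -25044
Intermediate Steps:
E(f, v) = -v/3
V(Z) = -1 - Z (V(Z) = -⅓*3 - Z = -1 - Z)
V(143) - 24900 = (-1 - 1*143) - 24900 = (-1 - 143) - 24900 = -144 - 24900 = -25044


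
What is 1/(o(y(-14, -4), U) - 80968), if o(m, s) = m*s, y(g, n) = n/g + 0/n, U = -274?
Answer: -7/567324 ≈ -1.2339e-5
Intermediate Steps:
y(g, n) = n/g (y(g, n) = n/g + 0 = n/g)
1/(o(y(-14, -4), U) - 80968) = 1/(-4/(-14)*(-274) - 80968) = 1/(-4*(-1/14)*(-274) - 80968) = 1/((2/7)*(-274) - 80968) = 1/(-548/7 - 80968) = 1/(-567324/7) = -7/567324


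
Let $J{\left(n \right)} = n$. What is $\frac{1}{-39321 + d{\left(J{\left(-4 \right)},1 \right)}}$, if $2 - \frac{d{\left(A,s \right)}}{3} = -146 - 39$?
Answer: $- \frac{1}{38760} \approx -2.58 \cdot 10^{-5}$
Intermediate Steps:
$d{\left(A,s \right)} = 561$ ($d{\left(A,s \right)} = 6 - 3 \left(-146 - 39\right) = 6 - -555 = 6 + 555 = 561$)
$\frac{1}{-39321 + d{\left(J{\left(-4 \right)},1 \right)}} = \frac{1}{-39321 + 561} = \frac{1}{-38760} = - \frac{1}{38760}$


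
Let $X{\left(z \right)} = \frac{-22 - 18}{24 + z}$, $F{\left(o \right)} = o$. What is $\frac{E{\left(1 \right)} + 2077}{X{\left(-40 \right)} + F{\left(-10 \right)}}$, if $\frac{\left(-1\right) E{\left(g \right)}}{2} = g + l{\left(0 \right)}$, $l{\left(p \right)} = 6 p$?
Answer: $- \frac{830}{3} \approx -276.67$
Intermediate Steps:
$X{\left(z \right)} = - \frac{40}{24 + z}$
$E{\left(g \right)} = - 2 g$ ($E{\left(g \right)} = - 2 \left(g + 6 \cdot 0\right) = - 2 \left(g + 0\right) = - 2 g$)
$\frac{E{\left(1 \right)} + 2077}{X{\left(-40 \right)} + F{\left(-10 \right)}} = \frac{\left(-2\right) 1 + 2077}{- \frac{40}{24 - 40} - 10} = \frac{-2 + 2077}{- \frac{40}{-16} - 10} = \frac{2075}{\left(-40\right) \left(- \frac{1}{16}\right) - 10} = \frac{2075}{\frac{5}{2} - 10} = \frac{2075}{- \frac{15}{2}} = 2075 \left(- \frac{2}{15}\right) = - \frac{830}{3}$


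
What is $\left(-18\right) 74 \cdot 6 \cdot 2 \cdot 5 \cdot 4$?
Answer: $-319680$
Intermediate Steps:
$\left(-18\right) 74 \cdot 6 \cdot 2 \cdot 5 \cdot 4 = - 1332 \cdot 12 \cdot 5 \cdot 4 = - 1332 \cdot 60 \cdot 4 = \left(-1332\right) 240 = -319680$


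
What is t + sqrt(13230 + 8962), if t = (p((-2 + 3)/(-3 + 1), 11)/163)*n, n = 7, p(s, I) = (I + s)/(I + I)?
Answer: 147/7172 + 4*sqrt(1387) ≈ 148.99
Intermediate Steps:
p(s, I) = (I + s)/(2*I) (p(s, I) = (I + s)/((2*I)) = (I + s)*(1/(2*I)) = (I + s)/(2*I))
t = 147/7172 (t = (((1/2)*(11 + (-2 + 3)/(-3 + 1))/11)/163)*7 = (((1/2)*(1/11)*(11 + 1/(-2)))*(1/163))*7 = (((1/2)*(1/11)*(11 + 1*(-1/2)))*(1/163))*7 = (((1/2)*(1/11)*(11 - 1/2))*(1/163))*7 = (((1/2)*(1/11)*(21/2))*(1/163))*7 = ((21/44)*(1/163))*7 = (21/7172)*7 = 147/7172 ≈ 0.020496)
t + sqrt(13230 + 8962) = 147/7172 + sqrt(13230 + 8962) = 147/7172 + sqrt(22192) = 147/7172 + 4*sqrt(1387)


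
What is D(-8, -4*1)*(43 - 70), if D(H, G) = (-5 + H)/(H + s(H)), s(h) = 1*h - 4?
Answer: -351/20 ≈ -17.550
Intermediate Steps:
s(h) = -4 + h (s(h) = h - 4 = -4 + h)
D(H, G) = (-5 + H)/(-4 + 2*H) (D(H, G) = (-5 + H)/(H + (-4 + H)) = (-5 + H)/(-4 + 2*H))
D(-8, -4*1)*(43 - 70) = ((-5 - 8)/(2*(-2 - 8)))*(43 - 70) = ((½)*(-13)/(-10))*(-27) = ((½)*(-⅒)*(-13))*(-27) = (13/20)*(-27) = -351/20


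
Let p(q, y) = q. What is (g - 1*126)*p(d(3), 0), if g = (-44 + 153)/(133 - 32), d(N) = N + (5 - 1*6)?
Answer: -25234/101 ≈ -249.84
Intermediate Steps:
d(N) = -1 + N (d(N) = N + (5 - 6) = N - 1 = -1 + N)
g = 109/101 ≈ 1.0792
(g - 1*126)*p(d(3), 0) = (109/101 - 1*126)*(-1 + 3) = (109/101 - 126)*2 = -12617/101*2 = -25234/101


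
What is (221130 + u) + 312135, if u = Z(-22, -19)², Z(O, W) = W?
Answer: 533626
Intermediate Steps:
u = 361 (u = (-19)² = 361)
(221130 + u) + 312135 = (221130 + 361) + 312135 = 221491 + 312135 = 533626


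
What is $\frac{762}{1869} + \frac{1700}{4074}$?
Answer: $\frac{149564}{181293} \approx 0.82498$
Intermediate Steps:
$\frac{762}{1869} + \frac{1700}{4074} = 762 \cdot \frac{1}{1869} + 1700 \cdot \frac{1}{4074} = \frac{254}{623} + \frac{850}{2037} = \frac{149564}{181293}$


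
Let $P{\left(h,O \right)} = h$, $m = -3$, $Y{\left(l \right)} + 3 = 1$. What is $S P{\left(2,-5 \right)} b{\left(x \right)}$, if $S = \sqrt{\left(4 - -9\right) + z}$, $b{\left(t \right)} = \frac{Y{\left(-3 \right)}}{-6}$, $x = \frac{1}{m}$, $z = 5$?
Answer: $2 \sqrt{2} \approx 2.8284$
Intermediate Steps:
$Y{\left(l \right)} = -2$ ($Y{\left(l \right)} = -3 + 1 = -2$)
$x = - \frac{1}{3}$ ($x = \frac{1}{-3} = - \frac{1}{3} \approx -0.33333$)
$b{\left(t \right)} = \frac{1}{3}$ ($b{\left(t \right)} = - \frac{2}{-6} = \left(-2\right) \left(- \frac{1}{6}\right) = \frac{1}{3}$)
$S = 3 \sqrt{2}$ ($S = \sqrt{\left(4 - -9\right) + 5} = \sqrt{\left(4 + 9\right) + 5} = \sqrt{13 + 5} = \sqrt{18} = 3 \sqrt{2} \approx 4.2426$)
$S P{\left(2,-5 \right)} b{\left(x \right)} = 3 \sqrt{2} \cdot 2 \cdot \frac{1}{3} = 6 \sqrt{2} \cdot \frac{1}{3} = 2 \sqrt{2}$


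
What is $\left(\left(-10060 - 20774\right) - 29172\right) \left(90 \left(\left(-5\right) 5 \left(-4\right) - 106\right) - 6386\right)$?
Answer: $415601556$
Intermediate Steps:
$\left(\left(-10060 - 20774\right) - 29172\right) \left(90 \left(\left(-5\right) 5 \left(-4\right) - 106\right) - 6386\right) = \left(\left(-10060 - 20774\right) - 29172\right) \left(90 \left(\left(-25\right) \left(-4\right) - 106\right) - 6386\right) = \left(-30834 - 29172\right) \left(90 \left(100 - 106\right) - 6386\right) = - 60006 \left(90 \left(-6\right) - 6386\right) = - 60006 \left(-540 - 6386\right) = \left(-60006\right) \left(-6926\right) = 415601556$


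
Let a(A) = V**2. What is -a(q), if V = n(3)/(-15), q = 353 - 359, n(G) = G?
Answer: -1/25 ≈ -0.040000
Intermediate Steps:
q = -6
V = -1/5 (V = 3/(-15) = 3*(-1/15) = -1/5 ≈ -0.20000)
a(A) = 1/25 (a(A) = (-1/5)**2 = 1/25)
-a(q) = -1*1/25 = -1/25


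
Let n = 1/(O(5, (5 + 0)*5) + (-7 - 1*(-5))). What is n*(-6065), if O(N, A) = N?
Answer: -6065/3 ≈ -2021.7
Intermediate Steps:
n = ⅓ (n = 1/(5 + (-7 - 1*(-5))) = 1/(5 + (-7 + 5)) = 1/(5 - 2) = 1/3 = ⅓ ≈ 0.33333)
n*(-6065) = (⅓)*(-6065) = -6065/3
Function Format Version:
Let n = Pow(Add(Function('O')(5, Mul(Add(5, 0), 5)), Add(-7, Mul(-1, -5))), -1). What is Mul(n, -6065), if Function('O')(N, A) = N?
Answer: Rational(-6065, 3) ≈ -2021.7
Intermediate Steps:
n = Rational(1, 3) (n = Pow(Add(5, Add(-7, Mul(-1, -5))), -1) = Pow(Add(5, Add(-7, 5)), -1) = Pow(Add(5, -2), -1) = Pow(3, -1) = Rational(1, 3) ≈ 0.33333)
Mul(n, -6065) = Mul(Rational(1, 3), -6065) = Rational(-6065, 3)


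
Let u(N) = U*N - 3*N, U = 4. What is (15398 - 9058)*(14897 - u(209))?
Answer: 93121920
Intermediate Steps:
u(N) = N (u(N) = 4*N - 3*N = N)
(15398 - 9058)*(14897 - u(209)) = (15398 - 9058)*(14897 - 1*209) = 6340*(14897 - 209) = 6340*14688 = 93121920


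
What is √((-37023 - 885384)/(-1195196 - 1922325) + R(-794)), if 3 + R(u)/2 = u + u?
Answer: I*√30922782500880215/3117521 ≈ 56.407*I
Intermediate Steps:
R(u) = -6 + 4*u (R(u) = -6 + 2*(u + u) = -6 + 2*(2*u) = -6 + 4*u)
√((-37023 - 885384)/(-1195196 - 1922325) + R(-794)) = √((-37023 - 885384)/(-1195196 - 1922325) + (-6 + 4*(-794))) = √(-922407/(-3117521) + (-6 - 3176)) = √(-922407*(-1/3117521) - 3182) = √(922407/3117521 - 3182) = √(-9919029415/3117521) = I*√30922782500880215/3117521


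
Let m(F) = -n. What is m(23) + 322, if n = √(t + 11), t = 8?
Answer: 322 - √19 ≈ 317.64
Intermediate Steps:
n = √19 (n = √(8 + 11) = √19 ≈ 4.3589)
m(F) = -√19
m(23) + 322 = -√19 + 322 = 322 - √19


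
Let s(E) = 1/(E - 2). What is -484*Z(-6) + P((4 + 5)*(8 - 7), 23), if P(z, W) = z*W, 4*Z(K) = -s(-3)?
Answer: 914/5 ≈ 182.80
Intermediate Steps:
s(E) = 1/(-2 + E)
Z(K) = 1/20 (Z(K) = (-1/(-2 - 3))/4 = (-1/(-5))/4 = (-1*(-⅕))/4 = (¼)*(⅕) = 1/20)
P(z, W) = W*z
-484*Z(-6) + P((4 + 5)*(8 - 7), 23) = -484*1/20 + 23*((4 + 5)*(8 - 7)) = -121/5 + 23*(9*1) = -121/5 + 23*9 = -121/5 + 207 = 914/5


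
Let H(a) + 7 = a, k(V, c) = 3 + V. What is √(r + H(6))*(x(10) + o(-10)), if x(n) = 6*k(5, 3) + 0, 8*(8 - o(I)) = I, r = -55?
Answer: 229*I*√14/2 ≈ 428.42*I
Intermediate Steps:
H(a) = -7 + a
o(I) = 8 - I/8
x(n) = 48 (x(n) = 6*(3 + 5) + 0 = 6*8 + 0 = 48 + 0 = 48)
√(r + H(6))*(x(10) + o(-10)) = √(-55 + (-7 + 6))*(48 + (8 - ⅛*(-10))) = √(-55 - 1)*(48 + (8 + 5/4)) = √(-56)*(48 + 37/4) = (2*I*√14)*(229/4) = 229*I*√14/2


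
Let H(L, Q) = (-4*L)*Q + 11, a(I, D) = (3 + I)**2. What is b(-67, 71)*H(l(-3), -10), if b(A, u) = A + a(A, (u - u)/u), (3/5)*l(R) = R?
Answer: -761481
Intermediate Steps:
l(R) = 5*R/3
H(L, Q) = 11 - 4*L*Q (H(L, Q) = -4*L*Q + 11 = 11 - 4*L*Q)
b(A, u) = A + (3 + A)**2
b(-67, 71)*H(l(-3), -10) = (-67 + (3 - 67)**2)*(11 - 4*(5/3)*(-3)*(-10)) = (-67 + (-64)**2)*(11 - 4*(-5)*(-10)) = (-67 + 4096)*(11 - 200) = 4029*(-189) = -761481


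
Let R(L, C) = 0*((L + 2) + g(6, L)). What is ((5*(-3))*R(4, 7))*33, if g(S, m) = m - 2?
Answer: 0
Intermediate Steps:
g(S, m) = -2 + m
R(L, C) = 0 (R(L, C) = 0*((L + 2) + (-2 + L)) = 0*((2 + L) + (-2 + L)) = 0*(2*L) = 0)
((5*(-3))*R(4, 7))*33 = ((5*(-3))*0)*33 = -15*0*33 = 0*33 = 0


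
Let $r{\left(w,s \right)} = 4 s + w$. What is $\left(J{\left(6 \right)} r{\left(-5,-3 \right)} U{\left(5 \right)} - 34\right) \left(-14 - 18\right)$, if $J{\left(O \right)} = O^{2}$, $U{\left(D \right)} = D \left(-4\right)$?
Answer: $-390592$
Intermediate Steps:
$r{\left(w,s \right)} = w + 4 s$
$U{\left(D \right)} = - 4 D$
$\left(J{\left(6 \right)} r{\left(-5,-3 \right)} U{\left(5 \right)} - 34\right) \left(-14 - 18\right) = \left(6^{2} \left(-5 + 4 \left(-3\right)\right) \left(\left(-4\right) 5\right) - 34\right) \left(-14 - 18\right) = \left(36 \left(-5 - 12\right) \left(-20\right) - 34\right) \left(-32\right) = \left(36 \left(-17\right) \left(-20\right) - 34\right) \left(-32\right) = \left(\left(-612\right) \left(-20\right) - 34\right) \left(-32\right) = \left(12240 - 34\right) \left(-32\right) = 12206 \left(-32\right) = -390592$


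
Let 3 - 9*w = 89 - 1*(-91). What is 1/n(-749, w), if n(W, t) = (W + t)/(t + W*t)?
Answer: -22066/1153 ≈ -19.138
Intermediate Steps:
w = -59/3 (w = ⅓ - (89 - 1*(-91))/9 = ⅓ - (89 + 91)/9 = ⅓ - ⅑*180 = ⅓ - 20 = -59/3 ≈ -19.667)
n(W, t) = (W + t)/(t + W*t)
1/n(-749, w) = 1/((-749 - 59/3)/((-59/3)*(1 - 749))) = 1/(-3/59*(-2306/3)/(-748)) = 1/(-3/59*(-1/748)*(-2306/3)) = 1/(-1153/22066) = -22066/1153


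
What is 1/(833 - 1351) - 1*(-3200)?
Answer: 1657599/518 ≈ 3200.0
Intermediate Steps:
1/(833 - 1351) - 1*(-3200) = 1/(-518) + 3200 = -1/518 + 3200 = 1657599/518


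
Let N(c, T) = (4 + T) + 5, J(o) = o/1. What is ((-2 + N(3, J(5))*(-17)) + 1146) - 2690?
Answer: -1784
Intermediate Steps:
J(o) = o (J(o) = o*1 = o)
N(c, T) = 9 + T
((-2 + N(3, J(5))*(-17)) + 1146) - 2690 = ((-2 + (9 + 5)*(-17)) + 1146) - 2690 = ((-2 + 14*(-17)) + 1146) - 2690 = ((-2 - 238) + 1146) - 2690 = (-240 + 1146) - 2690 = 906 - 2690 = -1784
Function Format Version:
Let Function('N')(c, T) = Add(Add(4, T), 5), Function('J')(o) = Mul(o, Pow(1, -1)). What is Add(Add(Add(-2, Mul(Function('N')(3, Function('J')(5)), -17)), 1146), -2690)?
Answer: -1784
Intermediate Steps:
Function('J')(o) = o (Function('J')(o) = Mul(o, 1) = o)
Function('N')(c, T) = Add(9, T)
Add(Add(Add(-2, Mul(Function('N')(3, Function('J')(5)), -17)), 1146), -2690) = Add(Add(Add(-2, Mul(Add(9, 5), -17)), 1146), -2690) = Add(Add(Add(-2, Mul(14, -17)), 1146), -2690) = Add(Add(Add(-2, -238), 1146), -2690) = Add(Add(-240, 1146), -2690) = Add(906, -2690) = -1784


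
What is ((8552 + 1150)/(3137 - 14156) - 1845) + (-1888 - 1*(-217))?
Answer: -12917502/3673 ≈ -3516.9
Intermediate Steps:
((8552 + 1150)/(3137 - 14156) - 1845) + (-1888 - 1*(-217)) = (9702/(-11019) - 1845) + (-1888 + 217) = (9702*(-1/11019) - 1845) - 1671 = (-3234/3673 - 1845) - 1671 = -6779919/3673 - 1671 = -12917502/3673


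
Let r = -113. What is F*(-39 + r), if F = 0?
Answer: 0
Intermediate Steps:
F*(-39 + r) = 0*(-39 - 113) = 0*(-152) = 0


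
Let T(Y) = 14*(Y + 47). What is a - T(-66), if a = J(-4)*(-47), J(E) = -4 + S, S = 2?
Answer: 360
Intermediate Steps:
J(E) = -2 (J(E) = -4 + 2 = -2)
a = 94 (a = -2*(-47) = 94)
T(Y) = 658 + 14*Y (T(Y) = 14*(47 + Y) = 658 + 14*Y)
a - T(-66) = 94 - (658 + 14*(-66)) = 94 - (658 - 924) = 94 - 1*(-266) = 94 + 266 = 360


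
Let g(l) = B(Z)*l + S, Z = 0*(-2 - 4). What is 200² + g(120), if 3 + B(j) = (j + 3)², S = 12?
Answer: 40732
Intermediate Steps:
Z = 0 (Z = 0*(-6) = 0)
B(j) = -3 + (3 + j)² (B(j) = -3 + (j + 3)² = -3 + (3 + j)²)
g(l) = 12 + 6*l (g(l) = (-3 + (3 + 0)²)*l + 12 = (-3 + 3²)*l + 12 = (-3 + 9)*l + 12 = 6*l + 12 = 12 + 6*l)
200² + g(120) = 200² + (12 + 6*120) = 40000 + (12 + 720) = 40000 + 732 = 40732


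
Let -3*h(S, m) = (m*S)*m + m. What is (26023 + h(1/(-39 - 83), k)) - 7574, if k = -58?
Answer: 1127129/61 ≈ 18478.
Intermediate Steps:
h(S, m) = -m/3 - S*m²/3 (h(S, m) = -((m*S)*m + m)/3 = -((S*m)*m + m)/3 = -(S*m² + m)/3 = -(m + S*m²)/3 = -m/3 - S*m²/3)
(26023 + h(1/(-39 - 83), k)) - 7574 = (26023 - ⅓*(-58)*(1 - 58/(-39 - 83))) - 7574 = (26023 - ⅓*(-58)*(1 - 58/(-122))) - 7574 = (26023 - ⅓*(-58)*(1 - 1/122*(-58))) - 7574 = (26023 - ⅓*(-58)*(1 + 29/61)) - 7574 = (26023 - ⅓*(-58)*90/61) - 7574 = (26023 + 1740/61) - 7574 = 1589143/61 - 7574 = 1127129/61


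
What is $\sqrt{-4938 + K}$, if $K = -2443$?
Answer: $11 i \sqrt{61} \approx 85.913 i$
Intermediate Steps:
$\sqrt{-4938 + K} = \sqrt{-4938 - 2443} = \sqrt{-7381} = 11 i \sqrt{61}$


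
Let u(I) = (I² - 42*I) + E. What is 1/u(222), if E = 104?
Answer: 1/40064 ≈ 2.4960e-5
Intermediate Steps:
u(I) = 104 + I² - 42*I (u(I) = (I² - 42*I) + 104 = 104 + I² - 42*I)
1/u(222) = 1/(104 + 222² - 42*222) = 1/(104 + 49284 - 9324) = 1/40064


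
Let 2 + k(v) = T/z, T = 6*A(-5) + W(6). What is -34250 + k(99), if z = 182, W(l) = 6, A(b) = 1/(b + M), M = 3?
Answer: -6233861/182 ≈ -34252.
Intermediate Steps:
A(b) = 1/(3 + b) (A(b) = 1/(b + 3) = 1/(3 + b))
T = 3 (T = 6/(3 - 5) + 6 = 6/(-2) + 6 = 6*(-½) + 6 = -3 + 6 = 3)
k(v) = -361/182 (k(v) = -2 + 3/182 = -361/182)
-34250 + k(99) = -34250 - 361/182 = -6233861/182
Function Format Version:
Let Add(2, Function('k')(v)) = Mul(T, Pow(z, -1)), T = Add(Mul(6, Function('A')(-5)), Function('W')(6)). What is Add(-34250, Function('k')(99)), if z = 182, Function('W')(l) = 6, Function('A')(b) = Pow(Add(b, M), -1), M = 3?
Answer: Rational(-6233861, 182) ≈ -34252.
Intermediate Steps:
Function('A')(b) = Pow(Add(3, b), -1) (Function('A')(b) = Pow(Add(b, 3), -1) = Pow(Add(3, b), -1))
T = 3 (T = Add(Mul(6, Pow(Add(3, -5), -1)), 6) = Add(Mul(6, Pow(-2, -1)), 6) = Add(Mul(6, Rational(-1, 2)), 6) = Add(-3, 6) = 3)
Function('k')(v) = Rational(-361, 182) (Function('k')(v) = Add(-2, Mul(3, Pow(182, -1))) = Add(-2, Mul(3, Rational(1, 182))) = Add(-2, Rational(3, 182)) = Rational(-361, 182))
Add(-34250, Function('k')(99)) = Add(-34250, Rational(-361, 182)) = Rational(-6233861, 182)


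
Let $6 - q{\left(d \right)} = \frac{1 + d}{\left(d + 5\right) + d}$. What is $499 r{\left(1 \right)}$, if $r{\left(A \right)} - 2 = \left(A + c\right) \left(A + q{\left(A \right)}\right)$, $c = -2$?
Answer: $- \frac{16467}{7} \approx -2352.4$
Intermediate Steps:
$q{\left(d \right)} = 6 - \frac{1 + d}{5 + 2 d}$ ($q{\left(d \right)} = 6 - \frac{1 + d}{\left(d + 5\right) + d} = 6 - \frac{1 + d}{\left(5 + d\right) + d} = 6 - \frac{1 + d}{5 + 2 d}$)
$r{\left(A \right)} = 2 + \left(-2 + A\right) \left(A + \frac{29 + 11 A}{5 + 2 A}\right)$ ($r{\left(A \right)} = 2 + \left(A - 2\right) \left(A + \frac{29 + 11 A}{5 + 2 A}\right) = 2 + \left(-2 + A\right) \left(A + \frac{29 + 11 A}{5 + 2 A}\right)$)
$499 r{\left(1 \right)} = 499 \frac{-48 + 1 + 2 \cdot 1^{3} + 12 \cdot 1^{2}}{5 + 2 \cdot 1} = 499 \frac{-48 + 1 + 2 \cdot 1 + 12 \cdot 1}{5 + 2} = 499 \frac{-48 + 1 + 2 + 12}{7} = 499 \cdot \frac{1}{7} \left(-33\right) = 499 \left(- \frac{33}{7}\right) = - \frac{16467}{7}$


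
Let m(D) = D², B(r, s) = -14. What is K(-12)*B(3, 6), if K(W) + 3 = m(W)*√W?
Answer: 42 - 4032*I*√3 ≈ 42.0 - 6983.6*I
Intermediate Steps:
K(W) = -3 + W^(5/2) (K(W) = -3 + W²*√W = -3 + W^(5/2))
K(-12)*B(3, 6) = (-3 + (-12)^(5/2))*(-14) = (-3 + 288*I*√3)*(-14) = 42 - 4032*I*√3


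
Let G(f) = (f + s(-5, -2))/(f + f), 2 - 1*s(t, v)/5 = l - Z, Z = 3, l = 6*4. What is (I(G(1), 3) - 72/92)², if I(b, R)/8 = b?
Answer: 75099556/529 ≈ 1.4197e+5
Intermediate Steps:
l = 24
s(t, v) = -95 (s(t, v) = 10 - 5*(24 - 1*3) = 10 - 5*(24 - 3) = 10 - 5*21 = 10 - 105 = -95)
G(f) = (-95 + f)/(2*f) (G(f) = (f - 95)/(f + f) = (-95 + f)/((2*f)) = (-95 + f)*(1/(2*f)) = (-95 + f)/(2*f))
I(b, R) = 8*b
(I(G(1), 3) - 72/92)² = (8*((½)*(-95 + 1)/1) - 72/92)² = (8*((½)*1*(-94)) - 72*1/92)² = (8*(-47) - 18/23)² = (-376 - 18/23)² = (-8666/23)² = 75099556/529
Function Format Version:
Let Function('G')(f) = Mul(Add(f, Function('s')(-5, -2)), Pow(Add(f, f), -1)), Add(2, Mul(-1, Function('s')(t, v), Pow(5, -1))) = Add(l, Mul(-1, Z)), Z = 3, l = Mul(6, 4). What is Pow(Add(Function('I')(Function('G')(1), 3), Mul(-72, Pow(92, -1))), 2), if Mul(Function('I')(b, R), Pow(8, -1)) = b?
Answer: Rational(75099556, 529) ≈ 1.4197e+5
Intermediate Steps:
l = 24
Function('s')(t, v) = -95 (Function('s')(t, v) = Add(10, Mul(-5, Add(24, Mul(-1, 3)))) = Add(10, Mul(-5, Add(24, -3))) = Add(10, Mul(-5, 21)) = Add(10, -105) = -95)
Function('G')(f) = Mul(Rational(1, 2), Pow(f, -1), Add(-95, f)) (Function('G')(f) = Mul(Add(f, -95), Pow(Add(f, f), -1)) = Mul(Add(-95, f), Pow(Mul(2, f), -1)) = Mul(Add(-95, f), Mul(Rational(1, 2), Pow(f, -1))) = Mul(Rational(1, 2), Pow(f, -1), Add(-95, f)))
Function('I')(b, R) = Mul(8, b)
Pow(Add(Function('I')(Function('G')(1), 3), Mul(-72, Pow(92, -1))), 2) = Pow(Add(Mul(8, Mul(Rational(1, 2), Pow(1, -1), Add(-95, 1))), Mul(-72, Pow(92, -1))), 2) = Pow(Add(Mul(8, Mul(Rational(1, 2), 1, -94)), Mul(-72, Rational(1, 92))), 2) = Pow(Add(Mul(8, -47), Rational(-18, 23)), 2) = Pow(Add(-376, Rational(-18, 23)), 2) = Pow(Rational(-8666, 23), 2) = Rational(75099556, 529)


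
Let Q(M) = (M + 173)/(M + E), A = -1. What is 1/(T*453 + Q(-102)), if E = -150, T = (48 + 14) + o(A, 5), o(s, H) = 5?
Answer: 252/7648381 ≈ 3.2948e-5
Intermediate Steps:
T = 67 (T = (48 + 14) + 5 = 62 + 5 = 67)
Q(M) = (173 + M)/(-150 + M) (Q(M) = (M + 173)/(M - 150) = (173 + M)/(-150 + M))
1/(T*453 + Q(-102)) = 1/(67*453 + (173 - 102)/(-150 - 102)) = 1/(30351 + 71/(-252)) = 1/(30351 - 1/252*71) = 1/(30351 - 71/252) = 1/(7648381/252) = 252/7648381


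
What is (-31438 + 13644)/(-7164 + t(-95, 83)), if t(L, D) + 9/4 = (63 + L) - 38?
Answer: 10168/4135 ≈ 2.4590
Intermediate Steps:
t(L, D) = 91/4 + L (t(L, D) = -9/4 + ((63 + L) - 38) = -9/4 + (25 + L) = 91/4 + L)
(-31438 + 13644)/(-7164 + t(-95, 83)) = (-31438 + 13644)/(-7164 + (91/4 - 95)) = -17794/(-7164 - 289/4) = -17794/(-28945/4) = -17794*(-4/28945) = 10168/4135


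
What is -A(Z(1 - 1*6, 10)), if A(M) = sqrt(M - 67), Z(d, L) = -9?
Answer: -2*I*sqrt(19) ≈ -8.7178*I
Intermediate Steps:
A(M) = sqrt(-67 + M)
-A(Z(1 - 1*6, 10)) = -sqrt(-67 - 9) = -sqrt(-76) = -2*I*sqrt(19)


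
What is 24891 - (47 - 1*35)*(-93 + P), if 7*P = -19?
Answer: 182277/7 ≈ 26040.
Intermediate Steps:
P = -19/7 (P = (⅐)*(-19) = -19/7 ≈ -2.7143)
24891 - (47 - 1*35)*(-93 + P) = 24891 - (47 - 1*35)*(-93 - 19/7) = 24891 - (47 - 35)*(-670)/7 = 24891 - 12*(-670)/7 = 24891 - 1*(-8040/7) = 24891 + 8040/7 = 182277/7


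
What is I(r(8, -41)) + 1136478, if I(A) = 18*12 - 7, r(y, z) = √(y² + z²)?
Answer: 1136687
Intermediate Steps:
I(A) = 209 (I(A) = 216 - 7 = 209)
I(r(8, -41)) + 1136478 = 209 + 1136478 = 1136687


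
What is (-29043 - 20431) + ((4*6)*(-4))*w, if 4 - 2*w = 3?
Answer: -49522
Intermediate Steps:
w = ½ (w = 2 - ½*3 = 2 - 3/2 = ½ ≈ 0.50000)
(-29043 - 20431) + ((4*6)*(-4))*w = (-29043 - 20431) + ((4*6)*(-4))*(½) = -49474 + (24*(-4))*(½) = -49474 - 96*½ = -49474 - 48 = -49522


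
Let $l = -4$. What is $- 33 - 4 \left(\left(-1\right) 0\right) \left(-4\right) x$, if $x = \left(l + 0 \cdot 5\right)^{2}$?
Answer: $0$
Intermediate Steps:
$x = 16$ ($x = \left(-4 + 0 \cdot 5\right)^{2} = \left(-4 + 0\right)^{2} = \left(-4\right)^{2} = 16$)
$- 33 - 4 \left(\left(-1\right) 0\right) \left(-4\right) x = - 33 - 4 \left(\left(-1\right) 0\right) \left(-4\right) 16 = - 33 \left(-4\right) 0 \left(-4\right) 16 = - 33 \cdot 0 \left(-4\right) 16 = \left(-33\right) 0 \cdot 16 = 0 \cdot 16 = 0$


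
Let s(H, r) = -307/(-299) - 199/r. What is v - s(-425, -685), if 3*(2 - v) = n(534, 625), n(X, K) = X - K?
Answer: 19057667/614445 ≈ 31.016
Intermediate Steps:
v = 97/3 (v = 2 - (534 - 1*625)/3 = 2 - (534 - 625)/3 = 2 - 1/3*(-91) = 2 + 91/3 = 97/3 ≈ 32.333)
s(H, r) = 307/299 - 199/r (s(H, r) = -307*(-1/299) - 199/r = 307/299 - 199/r)
v - s(-425, -685) = 97/3 - (307/299 - 199/(-685)) = 97/3 - (307/299 - 199*(-1/685)) = 97/3 - (307/299 + 199/685) = 97/3 - 1*269796/204815 = 97/3 - 269796/204815 = 19057667/614445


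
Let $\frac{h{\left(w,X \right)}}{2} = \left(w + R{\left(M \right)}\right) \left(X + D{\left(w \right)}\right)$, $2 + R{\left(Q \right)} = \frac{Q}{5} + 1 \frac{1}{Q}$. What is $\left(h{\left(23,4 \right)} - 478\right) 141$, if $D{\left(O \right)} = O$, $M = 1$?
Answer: $\frac{508164}{5} \approx 1.0163 \cdot 10^{5}$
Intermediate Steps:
$R{\left(Q \right)} = -2 + \frac{1}{Q} + \frac{Q}{5}$ ($R{\left(Q \right)} = -2 + \left(\frac{Q}{5} + 1 \frac{1}{Q}\right) = -2 + \left(Q \frac{1}{5} + \frac{1}{Q}\right) = -2 + \left(\frac{Q}{5} + \frac{1}{Q}\right) = -2 + \left(\frac{1}{Q} + \frac{Q}{5}\right) = -2 + \frac{1}{Q} + \frac{Q}{5}$)
$h{\left(w,X \right)} = 2 \left(- \frac{4}{5} + w\right) \left(X + w\right)$ ($h{\left(w,X \right)} = 2 \left(w + \left(-2 + 1^{-1} + \frac{1}{5} \cdot 1\right)\right) \left(X + w\right) = 2 \left(w + \left(-2 + 1 + \frac{1}{5}\right)\right) \left(X + w\right) = 2 \left(w - \frac{4}{5}\right) \left(X + w\right) = 2 \left(- \frac{4}{5} + w\right) \left(X + w\right)$)
$\left(h{\left(23,4 \right)} - 478\right) 141 = \left(\left(2 \cdot 23^{2} - \frac{32}{5} - \frac{184}{5} + 2 \cdot 4 \cdot 23\right) - 478\right) 141 = \left(\left(2 \cdot 529 - \frac{32}{5} - \frac{184}{5} + 184\right) - 478\right) 141 = \left(\left(1058 - \frac{32}{5} - \frac{184}{5} + 184\right) - 478\right) 141 = \left(\frac{5994}{5} - 478\right) 141 = \frac{3604}{5} \cdot 141 = \frac{508164}{5}$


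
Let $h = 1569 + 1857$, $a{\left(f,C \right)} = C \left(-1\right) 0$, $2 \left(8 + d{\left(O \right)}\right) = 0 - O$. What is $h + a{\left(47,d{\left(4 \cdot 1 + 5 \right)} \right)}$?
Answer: $3426$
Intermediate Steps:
$d{\left(O \right)} = -8 - \frac{O}{2}$ ($d{\left(O \right)} = -8 + \frac{0 - O}{2} = -8 + \frac{\left(-1\right) O}{2} = -8 - \frac{O}{2}$)
$a{\left(f,C \right)} = 0$ ($a{\left(f,C \right)} = - C 0 = 0$)
$h = 3426$
$h + a{\left(47,d{\left(4 \cdot 1 + 5 \right)} \right)} = 3426 + 0 = 3426$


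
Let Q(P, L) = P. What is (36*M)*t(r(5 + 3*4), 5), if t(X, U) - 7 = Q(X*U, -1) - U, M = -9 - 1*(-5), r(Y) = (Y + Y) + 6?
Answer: -29088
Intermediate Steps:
r(Y) = 6 + 2*Y (r(Y) = 2*Y + 6 = 6 + 2*Y)
M = -4 (M = -9 + 5 = -4)
t(X, U) = 7 - U + U*X (t(X, U) = 7 + (X*U - U) = 7 + (U*X - U) = 7 + (-U + U*X) = 7 - U + U*X)
(36*M)*t(r(5 + 3*4), 5) = (36*(-4))*(7 - 1*5 + 5*(6 + 2*(5 + 3*4))) = -144*(7 - 5 + 5*(6 + 2*(5 + 12))) = -144*(7 - 5 + 5*(6 + 2*17)) = -144*(7 - 5 + 5*(6 + 34)) = -144*(7 - 5 + 5*40) = -144*(7 - 5 + 200) = -144*202 = -29088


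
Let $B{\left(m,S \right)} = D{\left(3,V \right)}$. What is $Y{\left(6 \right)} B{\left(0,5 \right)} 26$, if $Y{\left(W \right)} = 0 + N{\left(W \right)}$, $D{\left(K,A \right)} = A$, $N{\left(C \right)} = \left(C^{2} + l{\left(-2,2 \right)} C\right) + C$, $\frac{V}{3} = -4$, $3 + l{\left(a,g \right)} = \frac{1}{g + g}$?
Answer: $-7956$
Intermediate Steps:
$l{\left(a,g \right)} = -3 + \frac{1}{2 g}$ ($l{\left(a,g \right)} = -3 + \frac{1}{g + g} = -3 + \frac{1}{2 g}$)
$V = -12$ ($V = 3 \left(-4\right) = -12$)
$N{\left(C \right)} = C^{2} - \frac{7 C}{4}$ ($N{\left(C \right)} = \left(C^{2} + \left(-3 + \frac{1}{2 \cdot 2}\right) C\right) + C = \left(C^{2} + \left(-3 + \frac{1}{2} \cdot \frac{1}{2}\right) C\right) + C = \left(C^{2} + \left(-3 + \frac{1}{4}\right) C\right) + C = \left(C^{2} - \frac{11 C}{4}\right) + C = C^{2} - \frac{7 C}{4}$)
$Y{\left(W \right)} = \frac{W \left(-7 + 4 W\right)}{4}$ ($Y{\left(W \right)} = 0 + \frac{W \left(-7 + 4 W\right)}{4} = \frac{W \left(-7 + 4 W\right)}{4}$)
$B{\left(m,S \right)} = -12$
$Y{\left(6 \right)} B{\left(0,5 \right)} 26 = \frac{1}{4} \cdot 6 \left(-7 + 4 \cdot 6\right) \left(-12\right) 26 = \frac{1}{4} \cdot 6 \left(-7 + 24\right) \left(-12\right) 26 = \frac{1}{4} \cdot 6 \cdot 17 \left(-12\right) 26 = \frac{51}{2} \left(-12\right) 26 = \left(-306\right) 26 = -7956$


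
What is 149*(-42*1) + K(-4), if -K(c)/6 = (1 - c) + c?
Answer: -6264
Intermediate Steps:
K(c) = -6 (K(c) = -6*((1 - c) + c) = -6*1 = -6)
149*(-42*1) + K(-4) = 149*(-42*1) - 6 = 149*(-42) - 6 = -6258 - 6 = -6264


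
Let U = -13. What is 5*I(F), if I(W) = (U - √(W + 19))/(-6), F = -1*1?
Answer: 65/6 + 5*√2/2 ≈ 14.369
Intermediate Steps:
F = -1
I(W) = 13/6 + √(19 + W)/6 (I(W) = (-13 - √(W + 19))/(-6) = (-13 - √(19 + W))*(-⅙) = 13/6 + √(19 + W)/6)
5*I(F) = 5*(13/6 + √(19 - 1)/6) = 5*(13/6 + √18/6) = 5*(13/6 + (3*√2)/6) = 5*(13/6 + √2/2) = 65/6 + 5*√2/2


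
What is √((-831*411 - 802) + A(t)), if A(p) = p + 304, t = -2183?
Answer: I*√344222 ≈ 586.7*I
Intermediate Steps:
A(p) = 304 + p
√((-831*411 - 802) + A(t)) = √((-831*411 - 802) + (304 - 2183)) = √((-341541 - 802) - 1879) = √(-342343 - 1879) = √(-344222) = I*√344222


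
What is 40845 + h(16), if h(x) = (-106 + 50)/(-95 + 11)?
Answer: 122537/3 ≈ 40846.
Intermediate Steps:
h(x) = ⅔ (h(x) = -56/(-84) = -56*(-1/84) = ⅔)
40845 + h(16) = 40845 + ⅔ = 122537/3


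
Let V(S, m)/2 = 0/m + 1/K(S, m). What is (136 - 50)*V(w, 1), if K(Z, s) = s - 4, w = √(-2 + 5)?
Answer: -172/3 ≈ -57.333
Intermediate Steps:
w = √3 ≈ 1.7320
K(Z, s) = -4 + s
V(S, m) = 2/(-4 + m) (V(S, m) = 2*(0/m + 1/(-4 + m)) = 2*(0 + 1/(-4 + m)) = 2/(-4 + m))
(136 - 50)*V(w, 1) = (136 - 50)*(2/(-4 + 1)) = 86*(2/(-3)) = 86*(2*(-⅓)) = 86*(-⅔) = -172/3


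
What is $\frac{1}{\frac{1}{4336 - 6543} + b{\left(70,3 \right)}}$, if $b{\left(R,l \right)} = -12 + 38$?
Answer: $\frac{2207}{57381} \approx 0.038462$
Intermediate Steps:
$b{\left(R,l \right)} = 26$
$\frac{1}{\frac{1}{4336 - 6543} + b{\left(70,3 \right)}} = \frac{1}{\frac{1}{4336 - 6543} + 26} = \frac{1}{\frac{1}{-2207} + 26} = \frac{1}{- \frac{1}{2207} + 26} = \frac{1}{\frac{57381}{2207}} = \frac{2207}{57381}$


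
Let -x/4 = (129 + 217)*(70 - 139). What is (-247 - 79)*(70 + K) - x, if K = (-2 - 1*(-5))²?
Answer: -121250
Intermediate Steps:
K = 9 (K = (-2 + 5)² = 3² = 9)
x = 95496 (x = -4*(129 + 217)*(70 - 139) = -1384*(-69) = -4*(-23874) = 95496)
(-247 - 79)*(70 + K) - x = (-247 - 79)*(70 + 9) - 1*95496 = -326*79 - 95496 = -25754 - 95496 = -121250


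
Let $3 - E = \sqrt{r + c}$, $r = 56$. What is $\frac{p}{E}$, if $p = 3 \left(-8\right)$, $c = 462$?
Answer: $\frac{72}{509} + \frac{24 \sqrt{518}}{509} \approx 1.2146$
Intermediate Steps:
$E = 3 - \sqrt{518}$ ($E = 3 - \sqrt{56 + 462} = 3 - \sqrt{518} \approx -19.76$)
$p = -24$
$\frac{p}{E} = - \frac{24}{3 - \sqrt{518}}$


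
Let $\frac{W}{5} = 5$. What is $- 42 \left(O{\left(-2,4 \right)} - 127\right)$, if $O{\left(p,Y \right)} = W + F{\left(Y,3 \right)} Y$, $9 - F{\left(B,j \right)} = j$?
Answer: $3276$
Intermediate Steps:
$F{\left(B,j \right)} = 9 - j$
$W = 25$ ($W = 5 \cdot 5 = 25$)
$O{\left(p,Y \right)} = 25 + 6 Y$ ($O{\left(p,Y \right)} = 25 + \left(9 - 3\right) Y = 25 + 6 Y$)
$- 42 \left(O{\left(-2,4 \right)} - 127\right) = - 42 \left(\left(25 + 6 \cdot 4\right) - 127\right) = - 42 \left(\left(25 + 24\right) - 127\right) = - 42 \left(49 - 127\right) = \left(-42\right) \left(-78\right) = 3276$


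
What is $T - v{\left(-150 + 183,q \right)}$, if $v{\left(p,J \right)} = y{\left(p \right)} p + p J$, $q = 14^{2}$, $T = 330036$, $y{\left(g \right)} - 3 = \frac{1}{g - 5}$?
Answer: $\frac{9057099}{28} \approx 3.2347 \cdot 10^{5}$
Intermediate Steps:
$y{\left(g \right)} = 3 + \frac{1}{-5 + g}$ ($y{\left(g \right)} = 3 + \frac{1}{g - 5} = 3 + \frac{1}{-5 + g}$)
$q = 196$
$v{\left(p,J \right)} = J p + \frac{p \left(-14 + 3 p\right)}{-5 + p}$ ($v{\left(p,J \right)} = \frac{-14 + 3 p}{-5 + p} p + p J = \frac{p \left(-14 + 3 p\right)}{-5 + p} + J p = J p + \frac{p \left(-14 + 3 p\right)}{-5 + p}$)
$T - v{\left(-150 + 183,q \right)} = 330036 - \frac{\left(-150 + 183\right) \left(-14 + 3 \left(-150 + 183\right) + 196 \left(-5 + \left(-150 + 183\right)\right)\right)}{-5 + \left(-150 + 183\right)} = 330036 - \frac{33 \left(-14 + 3 \cdot 33 + 196 \left(-5 + 33\right)\right)}{-5 + 33} = 330036 - \frac{33 \left(-14 + 99 + 196 \cdot 28\right)}{28} = 330036 - 33 \cdot \frac{1}{28} \left(-14 + 99 + 5488\right) = 330036 - 33 \cdot \frac{1}{28} \cdot 5573 = 330036 - \frac{183909}{28} = \frac{9057099}{28}$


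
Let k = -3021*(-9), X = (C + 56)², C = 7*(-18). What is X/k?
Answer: 4900/27189 ≈ 0.18022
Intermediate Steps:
C = -126
X = 4900 (X = (-126 + 56)² = (-70)² = 4900)
k = 27189
X/k = 4900/27189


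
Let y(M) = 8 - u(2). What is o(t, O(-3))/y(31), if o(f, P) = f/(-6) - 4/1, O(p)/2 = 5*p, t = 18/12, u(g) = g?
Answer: -17/24 ≈ -0.70833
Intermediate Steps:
t = 3/2 (t = 18*(1/12) = 3/2 ≈ 1.5000)
O(p) = 10*p (O(p) = 2*(5*p) = 10*p)
y(M) = 6 (y(M) = 8 - 1*2 = 8 - 2 = 6)
o(f, P) = -4 - f/6 (o(f, P) = f*(-⅙) - 4*1 = -f/6 - 4 = -4 - f/6)
o(t, O(-3))/y(31) = (-4 - ⅙*3/2)/6 = (-4 - ¼)*(⅙) = -17/4*⅙ = -17/24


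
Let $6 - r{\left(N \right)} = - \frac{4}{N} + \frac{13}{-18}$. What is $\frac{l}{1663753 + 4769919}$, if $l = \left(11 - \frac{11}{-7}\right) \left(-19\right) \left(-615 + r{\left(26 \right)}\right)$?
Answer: $\frac{29740909}{1317294342} \approx 0.022577$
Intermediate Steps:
$r{\left(N \right)} = \frac{121}{18} + \frac{4}{N}$ ($r{\left(N \right)} = 6 - \left(- \frac{4}{N} + \frac{13}{-18}\right) = 6 - \left(- \frac{4}{N} + 13 \left(- \frac{1}{18}\right)\right) = 6 - \left(- \frac{4}{N} - \frac{13}{18}\right) = 6 - \left(- \frac{13}{18} - \frac{4}{N}\right) = 6 + \left(\frac{13}{18} + \frac{4}{N}\right) = \frac{121}{18} + \frac{4}{N}$)
$l = \frac{118963636}{819}$ ($l = \left(11 - \frac{11}{-7}\right) \left(-19\right) \left(-615 + \left(\frac{121}{18} + \frac{4}{26}\right)\right) = \left(11 - - \frac{11}{7}\right) \left(-19\right) \left(-615 + \left(\frac{121}{18} + 4 \cdot \frac{1}{26}\right)\right) = \left(11 + \frac{11}{7}\right) \left(-19\right) \left(-615 + \left(\frac{121}{18} + \frac{2}{13}\right)\right) = \frac{88}{7} \left(-19\right) \left(-615 + \frac{1609}{234}\right) = \left(- \frac{1672}{7}\right) \left(- \frac{142301}{234}\right) = \frac{118963636}{819} \approx 1.4525 \cdot 10^{5}$)
$\frac{l}{1663753 + 4769919} = \frac{118963636}{819 \left(1663753 + 4769919\right)} = \frac{118963636}{819 \cdot 6433672} = \frac{118963636}{819} \cdot \frac{1}{6433672} = \frac{29740909}{1317294342}$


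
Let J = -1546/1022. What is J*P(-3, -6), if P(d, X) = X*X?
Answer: -27828/511 ≈ -54.458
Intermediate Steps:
J = -773/511 (J = -1546*1/1022 = -773/511 ≈ -1.5127)
P(d, X) = X**2
J*P(-3, -6) = -773/511*(-6)**2 = -773/511*36 = -27828/511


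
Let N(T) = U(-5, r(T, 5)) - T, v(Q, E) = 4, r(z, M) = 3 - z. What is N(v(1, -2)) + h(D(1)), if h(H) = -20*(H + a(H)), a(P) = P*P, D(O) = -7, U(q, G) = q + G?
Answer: -850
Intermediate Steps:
U(q, G) = G + q
a(P) = P²
N(T) = -2 - 2*T (N(T) = ((3 - T) - 5) - T = (-2 - T) - T = -2 - 2*T)
h(H) = -20*H - 20*H² (h(H) = -20*(H + H²) = -20*H - 20*H²)
N(v(1, -2)) + h(D(1)) = (-2 - 2*4) + 20*(-7)*(-1 - 1*(-7)) = (-2 - 8) + 20*(-7)*(-1 + 7) = -10 + 20*(-7)*6 = -10 - 840 = -850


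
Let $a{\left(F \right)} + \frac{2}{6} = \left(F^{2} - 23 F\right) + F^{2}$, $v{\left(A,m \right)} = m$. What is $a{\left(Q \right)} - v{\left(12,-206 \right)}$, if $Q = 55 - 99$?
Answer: $\frac{15269}{3} \approx 5089.7$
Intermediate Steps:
$Q = -44$
$a{\left(F \right)} = - \frac{1}{3} - 23 F + 2 F^{2}$ ($a{\left(F \right)} = - \frac{1}{3} + \left(\left(F^{2} - 23 F\right) + F^{2}\right) = - \frac{1}{3} + \left(- 23 F + 2 F^{2}\right) = - \frac{1}{3} - 23 F + 2 F^{2}$)
$a{\left(Q \right)} - v{\left(12,-206 \right)} = \left(- \frac{1}{3} - -1012 + 2 \left(-44\right)^{2}\right) - -206 = \left(- \frac{1}{3} + 1012 + 2 \cdot 1936\right) + 206 = \left(- \frac{1}{3} + 1012 + 3872\right) + 206 = \frac{14651}{3} + 206 = \frac{15269}{3}$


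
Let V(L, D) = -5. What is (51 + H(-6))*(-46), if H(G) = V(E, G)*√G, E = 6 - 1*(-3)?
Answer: -2346 + 230*I*√6 ≈ -2346.0 + 563.38*I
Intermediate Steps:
E = 9 (E = 6 + 3 = 9)
H(G) = -5*√G
(51 + H(-6))*(-46) = (51 - 5*I*√6)*(-46) = -2346 + 230*I*√6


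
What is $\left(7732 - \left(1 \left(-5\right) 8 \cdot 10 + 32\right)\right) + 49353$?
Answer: $57453$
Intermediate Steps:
$\left(7732 - \left(1 \left(-5\right) 8 \cdot 10 + 32\right)\right) + 49353 = \left(7732 - \left(\left(-5\right) 80 + 32\right)\right) + 49353 = \left(7732 - \left(-400 + 32\right)\right) + 49353 = \left(7732 - -368\right) + 49353 = \left(7732 + 368\right) + 49353 = 8100 + 49353 = 57453$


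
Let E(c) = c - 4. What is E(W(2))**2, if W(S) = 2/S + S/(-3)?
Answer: 121/9 ≈ 13.444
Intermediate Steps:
W(S) = 2/S - S/3 (W(S) = 2/S + S*(-1/3) = 2/S - S/3)
E(c) = -4 + c
E(W(2))**2 = (-4 + (2/2 - 1/3*2))**2 = (-4 + (2*(1/2) - 2/3))**2 = (-4 + (1 - 2/3))**2 = (-4 + 1/3)**2 = (-11/3)**2 = 121/9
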